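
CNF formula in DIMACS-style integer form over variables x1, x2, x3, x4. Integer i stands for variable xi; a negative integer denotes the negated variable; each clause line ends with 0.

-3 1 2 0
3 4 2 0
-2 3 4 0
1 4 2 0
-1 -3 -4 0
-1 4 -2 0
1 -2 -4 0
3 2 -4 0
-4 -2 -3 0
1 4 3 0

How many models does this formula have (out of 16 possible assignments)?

3

Satisfying assignments:
  x1=0 x2=1 x3=1 x4=0
  x1=1 x2=0 x3=1 x4=0
  x1=1 x2=1 x3=0 x4=1
That's 3 in total.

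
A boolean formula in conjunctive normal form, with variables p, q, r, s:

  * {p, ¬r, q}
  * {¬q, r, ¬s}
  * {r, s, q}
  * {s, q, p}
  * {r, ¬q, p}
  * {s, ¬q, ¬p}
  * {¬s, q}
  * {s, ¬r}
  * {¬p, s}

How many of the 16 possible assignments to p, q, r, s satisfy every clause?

2

Satisfying assignments:
  p=F q=T r=T s=T
  p=T q=T r=T s=T
That's 2 in total.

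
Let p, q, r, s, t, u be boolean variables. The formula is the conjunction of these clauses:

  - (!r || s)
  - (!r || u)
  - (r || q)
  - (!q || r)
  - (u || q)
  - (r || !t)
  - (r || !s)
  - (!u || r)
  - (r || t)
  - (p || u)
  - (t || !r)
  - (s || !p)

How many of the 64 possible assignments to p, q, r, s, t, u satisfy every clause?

4

The models are:
  p=F q=F r=T s=T t=T u=T
  p=F q=T r=T s=T t=T u=T
  p=T q=F r=T s=T t=T u=T
  p=T q=T r=T s=T t=T u=T
Count: 4.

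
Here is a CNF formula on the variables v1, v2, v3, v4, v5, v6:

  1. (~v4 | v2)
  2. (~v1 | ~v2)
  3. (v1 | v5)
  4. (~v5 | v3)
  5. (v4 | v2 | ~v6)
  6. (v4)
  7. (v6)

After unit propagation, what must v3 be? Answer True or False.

True

(v4) is a unit clause: v4 = True.
From (v2 | ~v4) and v4 = True: v2 = True.
(~v1 | ~v2): since v2 = True, the clause reduces to (~v1). v1 = False.
(v1 | v5): since v1 = False, the clause reduces to (v5). v5 = True.
From (~v5 | v3) and v5 = True: v3 = True.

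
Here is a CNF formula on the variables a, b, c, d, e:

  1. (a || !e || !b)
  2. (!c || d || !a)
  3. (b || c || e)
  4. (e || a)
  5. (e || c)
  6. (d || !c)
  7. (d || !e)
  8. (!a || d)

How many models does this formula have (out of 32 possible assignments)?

Split on e, then a.
  e=T, a=T: remaining (b,c,d) ∈ {(F,F,T); (F,T,T); (T,F,T); (T,T,T)} — 4.
  e=T, a=F: remaining (b,c,d) ∈ {(F,F,T); (F,T,T)} — 2.
  e=F, a=T: remaining (b,c,d) ∈ {(F,T,T); (T,T,T)} — 2.
  e=F, a=F: a clause becomes empty — 0.
Total: 4 + 2 + 2 + 0 = 8.

8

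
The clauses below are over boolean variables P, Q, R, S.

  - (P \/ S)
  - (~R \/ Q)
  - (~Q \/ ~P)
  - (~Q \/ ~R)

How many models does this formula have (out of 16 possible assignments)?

Satisfying assignments:
  P=F Q=F R=F S=T
  P=F Q=T R=F S=T
  P=T Q=F R=F S=F
  P=T Q=F R=F S=T
Count: 4.

4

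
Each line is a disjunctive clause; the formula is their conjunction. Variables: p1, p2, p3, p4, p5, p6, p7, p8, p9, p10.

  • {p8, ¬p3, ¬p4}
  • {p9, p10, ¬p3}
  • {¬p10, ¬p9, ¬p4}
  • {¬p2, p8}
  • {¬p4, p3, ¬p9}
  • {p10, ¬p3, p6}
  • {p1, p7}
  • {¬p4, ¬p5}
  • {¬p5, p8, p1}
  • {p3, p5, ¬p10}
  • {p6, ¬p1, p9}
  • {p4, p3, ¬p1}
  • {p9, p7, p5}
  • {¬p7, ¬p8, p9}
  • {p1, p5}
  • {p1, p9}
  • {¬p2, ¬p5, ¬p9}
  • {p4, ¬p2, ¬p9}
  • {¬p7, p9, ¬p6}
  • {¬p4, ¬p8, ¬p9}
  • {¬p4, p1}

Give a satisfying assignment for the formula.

p1=True, p2=False, p3=True, p4=False, p5=True, p6=True, p7=False, p8=False, p9=True, p10=True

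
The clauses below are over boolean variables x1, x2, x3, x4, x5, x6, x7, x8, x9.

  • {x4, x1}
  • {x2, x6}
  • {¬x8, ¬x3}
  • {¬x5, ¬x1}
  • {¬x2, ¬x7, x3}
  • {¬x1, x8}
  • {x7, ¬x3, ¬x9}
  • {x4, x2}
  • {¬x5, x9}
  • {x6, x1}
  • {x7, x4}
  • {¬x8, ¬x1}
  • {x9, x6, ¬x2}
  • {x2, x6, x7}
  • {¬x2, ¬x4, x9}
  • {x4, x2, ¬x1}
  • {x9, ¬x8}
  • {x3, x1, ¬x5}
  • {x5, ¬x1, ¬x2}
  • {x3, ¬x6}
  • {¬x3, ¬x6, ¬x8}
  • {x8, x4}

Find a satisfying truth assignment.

Branch on x1: take x1 = False.
  then x4 is forced to True.
  then x6 is forced to True.
  then x3 is forced to True.
  then x8 is forced to False.
Set x2 = True and propagate.
  then x9 is forced to True.
  then x7 is forced to True.
x5 is now unconstrained; take x5 = True.

x1=F  x2=T  x3=T  x4=T  x5=T  x6=T  x7=T  x8=F  x9=T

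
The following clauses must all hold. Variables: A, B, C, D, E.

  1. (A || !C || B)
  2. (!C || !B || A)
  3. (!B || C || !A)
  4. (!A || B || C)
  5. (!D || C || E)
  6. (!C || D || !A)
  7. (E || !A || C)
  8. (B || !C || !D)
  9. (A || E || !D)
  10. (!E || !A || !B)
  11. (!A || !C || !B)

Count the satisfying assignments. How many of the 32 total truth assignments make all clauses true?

Satisfying assignments:
  A=0 B=0 C=0 D=0 E=0
  A=0 B=0 C=0 D=0 E=1
  A=0 B=0 C=0 D=1 E=1
  A=0 B=1 C=0 D=0 E=0
  A=0 B=1 C=0 D=0 E=1
  A=0 B=1 C=0 D=1 E=1
Count: 6.

6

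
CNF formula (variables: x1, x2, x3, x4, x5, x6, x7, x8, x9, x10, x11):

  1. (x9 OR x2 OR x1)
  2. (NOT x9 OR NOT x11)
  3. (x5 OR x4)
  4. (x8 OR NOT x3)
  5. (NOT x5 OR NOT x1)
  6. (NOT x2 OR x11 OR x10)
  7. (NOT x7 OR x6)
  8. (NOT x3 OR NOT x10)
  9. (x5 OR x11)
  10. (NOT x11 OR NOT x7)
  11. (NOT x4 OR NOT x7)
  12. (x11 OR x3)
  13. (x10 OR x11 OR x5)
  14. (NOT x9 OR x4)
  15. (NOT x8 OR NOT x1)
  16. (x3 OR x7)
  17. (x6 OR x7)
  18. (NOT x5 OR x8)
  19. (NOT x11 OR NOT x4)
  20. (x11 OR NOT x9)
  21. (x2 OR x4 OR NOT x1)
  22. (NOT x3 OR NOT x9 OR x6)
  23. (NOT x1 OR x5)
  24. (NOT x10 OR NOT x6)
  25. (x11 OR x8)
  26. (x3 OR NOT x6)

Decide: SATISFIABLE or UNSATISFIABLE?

Try x1 = False.
Branch on x2: take x2 = True.
The remaining clauses are satisfied by x3 = True, x4 = False, x5 = True, x6 = True, x7 = False, x8 = True, x9 = False, x10 = False, x11 = True.
So x1=0, x2=1, x3=1, x4=0, x5=1, x6=1, x7=0, x8=1, x9=0, x10=0, x11=1 is a satisfying assignment.

SATISFIABLE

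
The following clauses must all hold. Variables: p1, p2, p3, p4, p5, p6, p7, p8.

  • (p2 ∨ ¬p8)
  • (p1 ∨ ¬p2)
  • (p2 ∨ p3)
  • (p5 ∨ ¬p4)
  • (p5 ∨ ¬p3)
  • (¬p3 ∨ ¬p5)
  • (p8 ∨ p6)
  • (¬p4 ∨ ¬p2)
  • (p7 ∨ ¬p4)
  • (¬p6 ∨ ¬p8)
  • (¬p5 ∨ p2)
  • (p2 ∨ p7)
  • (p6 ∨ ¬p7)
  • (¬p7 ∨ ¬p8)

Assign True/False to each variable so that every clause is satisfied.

p1 occurs only positively in the remaining clauses — set p1 = True.
p4 occurs only negated in the remaining clauses — set p4 = False.
Branch on p2: take p2 = True.
Set p3 = False and propagate.
Set p6 = False and propagate.
  then p8 is forced to True.
  then p7 is forced to False.
p5 is now unconstrained; take p5 = True.
Check each clause:
  1. (¬p8 ∨ p2) — p2 is true.
  2. (¬p2 ∨ p1) — p1 is true.
  3. (p3 ∨ p2) — p2 is true.
  4. (¬p4 ∨ p5) — ¬p4 is true.
  5. (¬p3 ∨ p5) — ¬p3 is true.
  6. (¬p3 ∨ ¬p5) — ¬p3 is true.
  7. (p8 ∨ p6) — p8 is true.
  8. (¬p4 ∨ ¬p2) — ¬p4 is true.
  9. (¬p4 ∨ p7) — ¬p4 is true.
  10. (¬p8 ∨ ¬p6) — ¬p6 is true.
  11. (¬p5 ∨ p2) — p2 is true.
  12. (p2 ∨ p7) — p2 is true.
  13. (¬p7 ∨ p6) — ¬p7 is true.
  14. (¬p8 ∨ ¬p7) — ¬p7 is true.

p1=T, p2=T, p3=F, p4=F, p5=T, p6=F, p7=F, p8=T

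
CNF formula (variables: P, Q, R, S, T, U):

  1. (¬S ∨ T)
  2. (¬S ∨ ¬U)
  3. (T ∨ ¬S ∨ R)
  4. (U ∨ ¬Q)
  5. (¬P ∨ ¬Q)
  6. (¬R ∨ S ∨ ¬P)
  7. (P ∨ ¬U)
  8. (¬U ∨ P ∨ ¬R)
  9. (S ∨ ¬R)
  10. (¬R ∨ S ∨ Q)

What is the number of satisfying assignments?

10

Case analysis on S and R:
  S=1, R=1: remaining (P,Q,T,U) ∈ {(0,0,1,0); (1,0,1,0)} — 2.
  S=1, R=0: remaining (P,Q,T,U) ∈ {(0,0,1,0); (1,0,1,0)} — 2.
  S=0, R=1: a clause becomes empty — 0.
  S=0, R=0: T free; 3 ways for (P,Q,U) × 2^1 = 6.
Total: 2 + 2 + 0 + 6 = 10.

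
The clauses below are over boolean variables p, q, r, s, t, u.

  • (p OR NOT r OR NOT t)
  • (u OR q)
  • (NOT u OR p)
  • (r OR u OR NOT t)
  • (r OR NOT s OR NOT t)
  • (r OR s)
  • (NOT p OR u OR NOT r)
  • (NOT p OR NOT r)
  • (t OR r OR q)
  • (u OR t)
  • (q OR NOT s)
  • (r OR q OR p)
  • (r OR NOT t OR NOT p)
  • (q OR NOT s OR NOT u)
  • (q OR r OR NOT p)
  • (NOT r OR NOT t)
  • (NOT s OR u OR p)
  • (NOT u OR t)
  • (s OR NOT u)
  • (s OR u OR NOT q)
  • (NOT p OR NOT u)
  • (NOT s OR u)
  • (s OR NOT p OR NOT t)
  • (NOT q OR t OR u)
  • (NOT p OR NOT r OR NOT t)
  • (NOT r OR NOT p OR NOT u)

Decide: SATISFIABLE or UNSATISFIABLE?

u = True:
  propagation gives p=True; an empty clause results — contradiction.
u = False:
  propagation gives q=True, t=True, r=True; an empty clause results — contradiction.
Every branch closes, so no satisfying assignment exists.

UNSATISFIABLE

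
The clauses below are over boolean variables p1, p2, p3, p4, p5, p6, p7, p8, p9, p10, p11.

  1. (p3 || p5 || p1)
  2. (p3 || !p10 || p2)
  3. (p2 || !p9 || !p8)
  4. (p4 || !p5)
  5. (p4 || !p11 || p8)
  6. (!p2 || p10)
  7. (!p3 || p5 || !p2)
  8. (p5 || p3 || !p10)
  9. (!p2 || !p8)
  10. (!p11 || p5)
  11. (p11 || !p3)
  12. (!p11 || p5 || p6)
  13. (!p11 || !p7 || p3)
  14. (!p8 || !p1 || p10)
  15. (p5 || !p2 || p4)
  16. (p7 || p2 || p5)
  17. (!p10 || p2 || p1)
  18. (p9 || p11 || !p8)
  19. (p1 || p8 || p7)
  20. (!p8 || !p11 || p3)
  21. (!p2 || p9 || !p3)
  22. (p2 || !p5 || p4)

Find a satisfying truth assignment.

p4 occurs only positively in the remaining clauses — set p4 = True.
Branch on p1: take p1 = True.
For the remaining variables, p2 = True, p3 = False, p5 = True, p6 = False, p7 = False, p8 = False, p9 = True, p10 = True, p11 = True works.
Every clause has at least one true literal under this assignment.

p1 = 1  p2 = 1  p3 = 0  p4 = 1  p5 = 1  p6 = 0  p7 = 0  p8 = 0  p9 = 1  p10 = 1  p11 = 1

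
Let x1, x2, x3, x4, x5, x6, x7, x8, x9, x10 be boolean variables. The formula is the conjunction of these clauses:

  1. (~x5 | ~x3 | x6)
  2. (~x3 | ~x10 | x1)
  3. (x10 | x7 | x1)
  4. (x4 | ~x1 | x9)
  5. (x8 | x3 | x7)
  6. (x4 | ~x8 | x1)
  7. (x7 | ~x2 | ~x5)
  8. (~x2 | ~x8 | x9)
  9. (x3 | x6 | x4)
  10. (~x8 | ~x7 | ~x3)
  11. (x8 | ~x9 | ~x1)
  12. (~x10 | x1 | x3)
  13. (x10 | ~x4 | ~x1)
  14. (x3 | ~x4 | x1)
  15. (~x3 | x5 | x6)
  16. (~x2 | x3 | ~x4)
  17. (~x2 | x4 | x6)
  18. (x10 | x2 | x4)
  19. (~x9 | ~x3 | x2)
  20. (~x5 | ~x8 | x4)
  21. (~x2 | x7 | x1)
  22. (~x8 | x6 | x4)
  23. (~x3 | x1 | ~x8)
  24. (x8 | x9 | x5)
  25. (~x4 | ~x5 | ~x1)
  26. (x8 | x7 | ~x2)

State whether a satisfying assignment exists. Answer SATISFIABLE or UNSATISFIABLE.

Pure literal: x6 appears only positively; assign x6 = True.
Try x1 = True.
Set x2 = False and propagate.
Try x3 = False.
The remaining clauses are satisfied by x4 = False, x5 = False, x7 = False, x8 = True, x9 = True, x10 = True.
So x1=T, x2=F, x3=F, x4=F, x5=F, x6=T, x7=F, x8=T, x9=T, x10=T is a satisfying assignment.

SATISFIABLE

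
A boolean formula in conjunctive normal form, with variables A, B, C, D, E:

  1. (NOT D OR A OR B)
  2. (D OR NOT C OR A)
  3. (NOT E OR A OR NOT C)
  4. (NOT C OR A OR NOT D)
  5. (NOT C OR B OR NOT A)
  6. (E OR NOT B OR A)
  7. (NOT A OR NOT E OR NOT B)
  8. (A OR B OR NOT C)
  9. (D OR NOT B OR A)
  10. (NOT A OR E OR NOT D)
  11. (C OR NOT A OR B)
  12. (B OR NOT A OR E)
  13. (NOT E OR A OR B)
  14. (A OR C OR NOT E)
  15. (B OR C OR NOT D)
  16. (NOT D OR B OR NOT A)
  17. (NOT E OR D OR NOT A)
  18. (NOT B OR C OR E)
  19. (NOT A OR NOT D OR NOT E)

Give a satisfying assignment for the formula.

A = True, B = True, C = True, D = False, E = False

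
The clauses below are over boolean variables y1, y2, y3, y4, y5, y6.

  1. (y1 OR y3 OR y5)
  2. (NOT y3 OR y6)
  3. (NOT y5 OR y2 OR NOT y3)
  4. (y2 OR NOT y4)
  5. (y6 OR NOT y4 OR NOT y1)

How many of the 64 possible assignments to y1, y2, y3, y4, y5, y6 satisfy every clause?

Case analysis on y3 and y1:
  y3=1, y1=1: 5 of the 16 assignments to (y2,y4,y5,y6) work.
  y3=1, y1=0: 5 of the 16 assignments to (y2,y4,y5,y6) work.
  y3=0, y1=1: y5 free; 5 ways for (y2,y4,y6) × 2^1 = 10.
  y3=0, y1=0: y6 free; 3 ways for (y2,y4,y5) × 2^1 = 6.
Total: 5 + 5 + 10 + 6 = 26.

26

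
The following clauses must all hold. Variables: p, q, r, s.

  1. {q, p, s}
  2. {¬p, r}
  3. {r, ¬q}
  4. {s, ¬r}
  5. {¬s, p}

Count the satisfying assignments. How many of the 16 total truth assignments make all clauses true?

2

The models are:
  p=1 q=0 r=1 s=1
  p=1 q=1 r=1 s=1
Count: 2.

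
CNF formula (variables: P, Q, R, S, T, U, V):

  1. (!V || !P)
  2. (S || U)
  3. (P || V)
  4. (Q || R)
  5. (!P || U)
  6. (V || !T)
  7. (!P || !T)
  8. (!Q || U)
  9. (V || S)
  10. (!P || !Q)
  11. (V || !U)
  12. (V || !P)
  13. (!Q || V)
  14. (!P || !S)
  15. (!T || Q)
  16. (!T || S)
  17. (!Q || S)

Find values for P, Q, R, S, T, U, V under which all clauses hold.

P=False, Q=True, R=False, S=True, T=True, U=True, V=True

Set P = False and propagate.
  then V is forced to True.
Branch on Q: take Q = True.
  then U is forced to True.
  then S is forced to True.
R, T are now unconstrained; take R = False, T = True.
Every clause has at least one true literal under this assignment.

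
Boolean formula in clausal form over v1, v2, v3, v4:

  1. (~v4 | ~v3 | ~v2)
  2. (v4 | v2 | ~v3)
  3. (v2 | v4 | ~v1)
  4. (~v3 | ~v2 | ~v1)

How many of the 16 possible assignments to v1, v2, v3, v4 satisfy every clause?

10

Case analysis on v2 and v3:
  v2=1, v3=1: remaining (v1,v4) ∈ {(0,0)} — 1.
  v2=1, v3=0: remaining (v1,v4) ∈ {(0,0); (0,1); (1,0); (1,1)} — 4.
  v2=0, v3=1: remaining (v1,v4) ∈ {(0,1); (1,1)} — 2.
  v2=0, v3=0: remaining (v1,v4) ∈ {(0,0); (0,1); (1,1)} — 3.
Total: 1 + 4 + 2 + 3 = 10.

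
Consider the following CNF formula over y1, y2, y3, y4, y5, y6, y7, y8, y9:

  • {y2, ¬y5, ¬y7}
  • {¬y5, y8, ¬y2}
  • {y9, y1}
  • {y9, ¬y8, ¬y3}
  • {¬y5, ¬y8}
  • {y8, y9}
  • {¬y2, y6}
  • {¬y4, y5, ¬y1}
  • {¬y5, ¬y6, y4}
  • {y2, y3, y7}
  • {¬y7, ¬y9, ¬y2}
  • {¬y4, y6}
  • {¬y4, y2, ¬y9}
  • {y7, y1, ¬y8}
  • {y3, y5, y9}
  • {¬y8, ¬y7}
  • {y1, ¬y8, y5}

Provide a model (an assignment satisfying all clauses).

y1 = False, y2 = False, y3 = False, y4 = False, y5 = False, y6 = True, y7 = True, y8 = False, y9 = True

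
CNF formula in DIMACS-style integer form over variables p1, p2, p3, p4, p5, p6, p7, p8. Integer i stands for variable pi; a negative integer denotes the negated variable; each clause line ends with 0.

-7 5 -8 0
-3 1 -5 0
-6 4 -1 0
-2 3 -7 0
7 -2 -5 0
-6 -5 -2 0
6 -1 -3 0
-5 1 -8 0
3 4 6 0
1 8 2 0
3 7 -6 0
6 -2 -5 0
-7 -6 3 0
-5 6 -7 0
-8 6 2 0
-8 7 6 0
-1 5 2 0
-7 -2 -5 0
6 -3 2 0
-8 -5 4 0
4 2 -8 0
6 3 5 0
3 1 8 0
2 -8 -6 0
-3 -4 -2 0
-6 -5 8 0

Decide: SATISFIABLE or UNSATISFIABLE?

Set p1 = True and propagate.
Try p2 = False.
  then p5 is forced to True.
The remaining clauses are satisfied by p3 = False, p4 = True, p6 = False, p7 = False, p8 = False.
Every clause has at least one true literal under this assignment.
So p1 = T, p2 = F, p3 = F, p4 = T, p5 = T, p6 = F, p7 = F, p8 = F is a satisfying assignment.

SATISFIABLE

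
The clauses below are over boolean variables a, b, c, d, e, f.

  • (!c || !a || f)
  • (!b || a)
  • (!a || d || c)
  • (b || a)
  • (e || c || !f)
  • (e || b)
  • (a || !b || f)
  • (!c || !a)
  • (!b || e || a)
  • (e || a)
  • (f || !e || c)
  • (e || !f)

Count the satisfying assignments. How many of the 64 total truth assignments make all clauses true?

3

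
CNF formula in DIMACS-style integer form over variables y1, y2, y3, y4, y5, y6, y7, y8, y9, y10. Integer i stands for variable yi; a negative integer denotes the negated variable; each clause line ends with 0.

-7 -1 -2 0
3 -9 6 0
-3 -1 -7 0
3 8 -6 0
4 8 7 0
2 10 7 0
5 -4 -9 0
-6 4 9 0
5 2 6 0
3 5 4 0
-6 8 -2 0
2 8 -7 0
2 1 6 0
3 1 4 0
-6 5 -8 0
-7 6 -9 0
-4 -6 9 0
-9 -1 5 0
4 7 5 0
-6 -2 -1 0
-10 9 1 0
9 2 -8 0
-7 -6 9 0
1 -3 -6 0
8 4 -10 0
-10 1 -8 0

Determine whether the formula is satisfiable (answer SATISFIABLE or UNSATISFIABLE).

SATISFIABLE

Pure literal: y5 appears only positively; assign y5 = True.
Try y1 = False.
Try y2 = True.
The remaining clauses are satisfied by y3 = False, y4 = True, y6 = False, y7 = True, y8 = False, y9 = False, y10 = False.
Every clause has at least one true literal under this assignment.
So y1=F, y2=T, y3=F, y4=T, y5=T, y6=F, y7=T, y8=F, y9=F, y10=F is a satisfying assignment.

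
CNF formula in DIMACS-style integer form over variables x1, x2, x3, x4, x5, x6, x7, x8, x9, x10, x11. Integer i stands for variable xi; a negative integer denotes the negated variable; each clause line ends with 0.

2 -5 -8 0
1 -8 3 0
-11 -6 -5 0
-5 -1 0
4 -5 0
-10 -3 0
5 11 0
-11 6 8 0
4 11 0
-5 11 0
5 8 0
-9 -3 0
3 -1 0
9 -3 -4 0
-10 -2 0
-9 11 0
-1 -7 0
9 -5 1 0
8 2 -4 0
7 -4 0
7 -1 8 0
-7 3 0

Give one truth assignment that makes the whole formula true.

x1 = F  x2 = F  x3 = T  x4 = F  x5 = F  x6 = F  x7 = F  x8 = T  x9 = F  x10 = F  x11 = T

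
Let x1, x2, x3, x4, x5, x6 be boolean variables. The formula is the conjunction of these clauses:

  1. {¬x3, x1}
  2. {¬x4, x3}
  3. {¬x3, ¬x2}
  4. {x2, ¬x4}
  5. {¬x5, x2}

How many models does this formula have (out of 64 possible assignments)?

14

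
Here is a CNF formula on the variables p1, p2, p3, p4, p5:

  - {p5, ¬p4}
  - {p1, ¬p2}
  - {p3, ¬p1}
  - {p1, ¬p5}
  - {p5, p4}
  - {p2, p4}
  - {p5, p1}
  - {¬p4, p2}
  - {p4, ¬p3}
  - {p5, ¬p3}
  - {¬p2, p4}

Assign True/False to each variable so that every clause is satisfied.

p1=True, p2=True, p3=True, p4=True, p5=True

Try p1 = True.
  then p3 is forced to True.
  then p4 is forced to True.
  then p5 is forced to True.
  then p2 is forced to True.
Every clause has at least one true literal under this assignment.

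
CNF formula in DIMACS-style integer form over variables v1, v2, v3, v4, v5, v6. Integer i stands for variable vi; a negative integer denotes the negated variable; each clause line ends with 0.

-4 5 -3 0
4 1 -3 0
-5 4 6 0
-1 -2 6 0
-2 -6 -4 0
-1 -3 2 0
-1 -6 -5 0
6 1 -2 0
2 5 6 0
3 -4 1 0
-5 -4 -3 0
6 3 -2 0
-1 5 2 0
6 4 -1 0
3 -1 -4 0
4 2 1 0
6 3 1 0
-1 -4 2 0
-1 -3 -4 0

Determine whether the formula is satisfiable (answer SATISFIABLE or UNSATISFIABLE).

SATISFIABLE

Try v1 = True.
For the remaining variables, v2 = True, v3 = True, v4 = False, v5 = False, v6 = True works.
Every clause has at least one true literal under this assignment.
So v1=T, v2=T, v3=T, v4=F, v5=F, v6=T is a satisfying assignment.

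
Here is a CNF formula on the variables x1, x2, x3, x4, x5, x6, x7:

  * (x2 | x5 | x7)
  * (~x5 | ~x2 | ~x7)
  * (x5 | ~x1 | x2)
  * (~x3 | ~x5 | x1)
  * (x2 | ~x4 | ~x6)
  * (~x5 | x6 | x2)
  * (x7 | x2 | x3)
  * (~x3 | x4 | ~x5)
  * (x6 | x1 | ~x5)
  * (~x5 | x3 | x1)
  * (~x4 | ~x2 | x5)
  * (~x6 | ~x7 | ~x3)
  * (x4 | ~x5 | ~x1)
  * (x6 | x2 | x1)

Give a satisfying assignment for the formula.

x1=T, x2=T, x3=T, x4=T, x5=T, x6=T, x7=F

Check each clause:
  1. (x2 | x7 | x5) — x2 is true.
  2. (~x7 | ~x5 | ~x2) — ~x7 is true.
  3. (x5 | x2 | ~x1) — x2 is true.
  4. (~x5 | ~x3 | x1) — x1 is true.
  5. (~x4 | x2 | ~x6) — x2 is true.
  6. (x2 | x6 | ~x5) — x2 is true.
  7. (x2 | x3 | x7) — x2 is true.
  8. (~x3 | ~x5 | x4) — x4 is true.
  9. (x6 | x1 | ~x5) — x1 is true.
  10. (x3 | x1 | ~x5) — x3 is true.
  11. (~x2 | ~x4 | x5) — x5 is true.
  12. (~x7 | ~x6 | ~x3) — ~x7 is true.
  13. (~x5 | x4 | ~x1) — x4 is true.
  14. (x2 | x1 | x6) — x1 is true.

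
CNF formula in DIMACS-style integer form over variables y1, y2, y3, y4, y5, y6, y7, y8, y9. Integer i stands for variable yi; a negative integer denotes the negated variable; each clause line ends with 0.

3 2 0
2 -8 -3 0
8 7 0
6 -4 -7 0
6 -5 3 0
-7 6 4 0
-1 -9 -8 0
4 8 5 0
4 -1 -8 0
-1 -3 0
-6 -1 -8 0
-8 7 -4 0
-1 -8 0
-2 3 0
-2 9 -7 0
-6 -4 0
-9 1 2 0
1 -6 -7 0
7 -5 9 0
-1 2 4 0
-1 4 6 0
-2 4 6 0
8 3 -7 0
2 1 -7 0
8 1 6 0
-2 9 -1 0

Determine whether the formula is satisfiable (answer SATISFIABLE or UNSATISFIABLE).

SATISFIABLE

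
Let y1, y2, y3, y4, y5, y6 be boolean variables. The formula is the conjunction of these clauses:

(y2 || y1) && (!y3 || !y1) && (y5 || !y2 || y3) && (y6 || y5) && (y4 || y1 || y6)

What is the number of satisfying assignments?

18

Split on y1, then y2.
  y1=T, y2=T: remaining (y3,y4,y5,y6) ∈ {(F,F,T,F); (F,F,T,T); (F,T,T,F); (F,T,T,T)} — 4.
  y1=T, y2=F: y4 free; 3 ways for (y3,y5,y6) × 2^1 = 6.
  y1=F, y2=T: 8 of the 16 assignments to (y3,y4,y5,y6) work.
  y1=F, y2=F: a clause becomes empty — 0.
Total: 4 + 6 + 8 + 0 = 18.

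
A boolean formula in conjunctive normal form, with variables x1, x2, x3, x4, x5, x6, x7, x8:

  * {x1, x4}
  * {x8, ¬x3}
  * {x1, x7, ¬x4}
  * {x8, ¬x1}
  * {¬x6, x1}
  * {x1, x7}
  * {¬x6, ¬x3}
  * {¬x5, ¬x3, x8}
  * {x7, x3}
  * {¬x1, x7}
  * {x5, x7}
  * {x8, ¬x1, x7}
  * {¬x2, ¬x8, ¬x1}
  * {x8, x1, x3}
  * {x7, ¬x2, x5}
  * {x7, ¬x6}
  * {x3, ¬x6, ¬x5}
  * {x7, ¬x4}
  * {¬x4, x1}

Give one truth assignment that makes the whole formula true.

x2 occurs only negated in the remaining clauses — set x2 = False.
x6 occurs only negated in the remaining clauses — set x6 = False.
Try x1 = True.
  then x8 is forced to True.
  then x7 is forced to True.
x3, x4, x5 are now unconstrained; take x3 = True, x4 = False, x5 = False.

x1=T, x2=F, x3=T, x4=F, x5=F, x6=F, x7=T, x8=T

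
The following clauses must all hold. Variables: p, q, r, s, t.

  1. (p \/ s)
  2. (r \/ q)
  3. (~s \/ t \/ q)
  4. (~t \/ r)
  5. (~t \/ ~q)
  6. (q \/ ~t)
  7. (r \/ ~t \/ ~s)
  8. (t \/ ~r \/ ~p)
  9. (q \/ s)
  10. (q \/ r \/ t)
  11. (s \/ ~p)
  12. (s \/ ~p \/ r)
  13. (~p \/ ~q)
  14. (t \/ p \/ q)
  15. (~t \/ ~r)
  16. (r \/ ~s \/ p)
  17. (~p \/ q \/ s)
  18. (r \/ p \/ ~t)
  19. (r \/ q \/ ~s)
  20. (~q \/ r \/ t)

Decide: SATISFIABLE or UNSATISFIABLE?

SATISFIABLE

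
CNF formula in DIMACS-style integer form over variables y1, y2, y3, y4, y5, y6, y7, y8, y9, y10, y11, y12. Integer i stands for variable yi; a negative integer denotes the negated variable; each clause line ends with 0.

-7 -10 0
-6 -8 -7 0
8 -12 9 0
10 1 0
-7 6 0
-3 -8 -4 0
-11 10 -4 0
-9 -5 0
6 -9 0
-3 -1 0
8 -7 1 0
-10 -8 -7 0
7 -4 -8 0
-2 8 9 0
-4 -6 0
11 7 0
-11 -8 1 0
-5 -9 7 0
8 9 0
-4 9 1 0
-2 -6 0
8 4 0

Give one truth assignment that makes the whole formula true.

y1=T, y2=F, y3=F, y4=F, y5=T, y6=F, y7=F, y8=T, y9=F, y10=T, y11=T, y12=F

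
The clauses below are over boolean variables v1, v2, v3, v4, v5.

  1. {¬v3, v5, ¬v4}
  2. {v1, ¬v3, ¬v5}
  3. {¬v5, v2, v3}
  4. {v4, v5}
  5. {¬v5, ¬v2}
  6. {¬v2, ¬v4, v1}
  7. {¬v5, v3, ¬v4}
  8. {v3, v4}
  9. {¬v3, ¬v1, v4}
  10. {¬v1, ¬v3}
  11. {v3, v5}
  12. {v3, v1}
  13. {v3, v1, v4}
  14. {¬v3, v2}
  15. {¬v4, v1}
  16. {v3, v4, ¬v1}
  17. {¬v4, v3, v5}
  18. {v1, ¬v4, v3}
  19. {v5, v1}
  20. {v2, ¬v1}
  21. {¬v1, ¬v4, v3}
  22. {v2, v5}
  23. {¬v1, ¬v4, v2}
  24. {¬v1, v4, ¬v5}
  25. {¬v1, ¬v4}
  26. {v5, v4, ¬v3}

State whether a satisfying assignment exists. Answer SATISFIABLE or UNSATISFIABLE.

UNSATISFIABLE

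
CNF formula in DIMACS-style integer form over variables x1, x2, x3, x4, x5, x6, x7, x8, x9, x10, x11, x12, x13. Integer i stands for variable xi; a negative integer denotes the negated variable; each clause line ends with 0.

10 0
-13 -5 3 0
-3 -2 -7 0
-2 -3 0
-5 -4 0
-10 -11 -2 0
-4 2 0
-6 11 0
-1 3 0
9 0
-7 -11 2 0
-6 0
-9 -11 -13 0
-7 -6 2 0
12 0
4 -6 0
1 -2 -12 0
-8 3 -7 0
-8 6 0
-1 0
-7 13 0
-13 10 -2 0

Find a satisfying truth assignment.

x1=F, x2=F, x3=F, x4=F, x5=F, x6=F, x7=T, x8=F, x9=T, x10=T, x11=F, x12=T, x13=T

Check each clause:
  1. (x10) — x10 is true.
  2. (~x5 | x3 | ~x13) — ~x5 is true.
  3. (~x7 | ~x2 | ~x3) — ~x3 is true.
  4. (~x3 | ~x2) — ~x3 is true.
  5. (~x4 | ~x5) — ~x5 is true.
  6. (~x2 | ~x11 | ~x10) — ~x11 is true.
  7. (x2 | ~x4) — ~x4 is true.
  8. (~x6 | x11) — ~x6 is true.
  9. (~x1 | x3) — ~x1 is true.
  10. (x9) — x9 is true.
  11. (~x11 | ~x7 | x2) — ~x11 is true.
  12. (~x6) — ~x6 is true.
  13. (~x11 | ~x13 | ~x9) — ~x11 is true.
  14. (~x7 | x2 | ~x6) — ~x6 is true.
  15. (x12) — x12 is true.
  16. (x4 | ~x6) — ~x6 is true.
  17. (x1 | ~x2 | ~x12) — ~x2 is true.
  18. (~x8 | x3 | ~x7) — ~x8 is true.
  19. (~x8 | x6) — ~x8 is true.
  20. (~x1) — ~x1 is true.
  21. (x13 | ~x7) — x13 is true.
  22. (~x13 | ~x2 | x10) — x10 is true.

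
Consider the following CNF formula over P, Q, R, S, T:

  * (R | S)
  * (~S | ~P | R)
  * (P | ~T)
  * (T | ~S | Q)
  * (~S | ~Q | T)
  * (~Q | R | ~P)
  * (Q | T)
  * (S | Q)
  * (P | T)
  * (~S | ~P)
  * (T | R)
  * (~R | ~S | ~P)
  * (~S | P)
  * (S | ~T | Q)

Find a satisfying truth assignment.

P=True, Q=True, R=True, S=False, T=False

Set P = True and propagate.
  then S is forced to False.
  then R is forced to True.
  then Q is forced to True.
T is now unconstrained; take T = False.
Every clause has at least one true literal under this assignment.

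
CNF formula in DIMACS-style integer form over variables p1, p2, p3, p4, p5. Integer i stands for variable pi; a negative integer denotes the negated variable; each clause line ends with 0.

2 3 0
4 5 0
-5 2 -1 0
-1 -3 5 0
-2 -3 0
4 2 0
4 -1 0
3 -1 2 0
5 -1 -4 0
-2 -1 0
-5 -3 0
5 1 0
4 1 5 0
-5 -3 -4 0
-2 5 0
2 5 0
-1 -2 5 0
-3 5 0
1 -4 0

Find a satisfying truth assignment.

p1=F, p2=T, p3=F, p4=F, p5=T

Try p1 = False.
  then p5 is forced to True.
  then p3 is forced to False.
  then p2 is forced to True.
  then p4 is forced to False.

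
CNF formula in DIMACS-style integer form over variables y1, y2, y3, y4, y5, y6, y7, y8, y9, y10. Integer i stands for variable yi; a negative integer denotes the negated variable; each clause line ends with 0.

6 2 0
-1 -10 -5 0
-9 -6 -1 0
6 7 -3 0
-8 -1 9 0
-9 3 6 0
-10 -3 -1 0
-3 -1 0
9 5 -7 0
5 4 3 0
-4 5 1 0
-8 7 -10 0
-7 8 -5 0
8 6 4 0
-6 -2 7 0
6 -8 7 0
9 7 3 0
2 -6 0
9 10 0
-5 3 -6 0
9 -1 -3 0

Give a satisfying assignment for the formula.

y1=F, y2=T, y3=T, y4=F, y5=F, y6=T, y7=T, y8=F, y9=T, y10=F

Try y1 = False.
Set y2 = True and propagate.
Try y3 = True.
The remaining clauses are satisfied by y4 = False, y5 = False, y6 = True, y7 = True, y8 = False, y9 = True, y10 = False.
Every clause has at least one true literal under this assignment.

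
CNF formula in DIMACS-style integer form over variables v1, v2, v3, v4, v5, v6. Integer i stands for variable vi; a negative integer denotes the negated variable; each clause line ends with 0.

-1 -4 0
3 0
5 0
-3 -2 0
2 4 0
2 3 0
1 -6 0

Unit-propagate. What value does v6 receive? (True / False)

False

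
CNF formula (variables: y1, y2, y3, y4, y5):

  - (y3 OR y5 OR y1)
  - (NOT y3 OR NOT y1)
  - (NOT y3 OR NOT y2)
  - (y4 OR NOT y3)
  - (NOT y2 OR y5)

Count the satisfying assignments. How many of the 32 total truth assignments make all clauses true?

12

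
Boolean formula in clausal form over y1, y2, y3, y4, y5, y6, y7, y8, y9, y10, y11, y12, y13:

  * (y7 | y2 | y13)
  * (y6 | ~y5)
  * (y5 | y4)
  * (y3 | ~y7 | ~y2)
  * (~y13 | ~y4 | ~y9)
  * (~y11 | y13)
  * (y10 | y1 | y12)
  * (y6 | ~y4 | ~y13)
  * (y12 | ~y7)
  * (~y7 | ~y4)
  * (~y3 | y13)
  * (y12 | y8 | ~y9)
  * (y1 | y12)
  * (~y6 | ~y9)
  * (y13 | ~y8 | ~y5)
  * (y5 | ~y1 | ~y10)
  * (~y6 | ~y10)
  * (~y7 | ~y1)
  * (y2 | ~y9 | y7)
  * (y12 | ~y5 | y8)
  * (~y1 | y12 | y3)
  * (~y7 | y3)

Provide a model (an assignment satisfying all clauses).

y1=1, y2=1, y3=1, y4=1, y5=1, y6=1, y7=0, y8=0, y9=0, y10=0, y11=0, y12=1, y13=1

Check each clause:
  1. (y7 | y2 | y13) — y2 is true.
  2. (y6 | ~y5) — y6 is true.
  3. (y4 | y5) — y4 is true.
  4. (y3 | ~y7 | ~y2) — ~y7 is true.
  5. (~y13 | ~y9 | ~y4) — ~y9 is true.
  6. (~y11 | y13) — ~y11 is true.
  7. (y12 | y10 | y1) — y1 is true.
  8. (~y13 | y6 | ~y4) — y6 is true.
  9. (y12 | ~y7) — ~y7 is true.
  10. (~y7 | ~y4) — ~y7 is true.
  11. (y13 | ~y3) — y13 is true.
  12. (~y9 | y8 | y12) — y12 is true.
  13. (y1 | y12) — y1 is true.
  14. (~y6 | ~y9) — ~y9 is true.
  15. (~y8 | y13 | ~y5) — ~y8 is true.
  16. (y5 | ~y10 | ~y1) — y5 is true.
  17. (~y6 | ~y10) — ~y10 is true.
  18. (~y7 | ~y1) — ~y7 is true.
  19. (y2 | ~y9 | y7) — y2 is true.
  20. (y8 | ~y5 | y12) — y12 is true.
  21. (y12 | y3 | ~y1) — y3 is true.
  22. (~y7 | y3) — ~y7 is true.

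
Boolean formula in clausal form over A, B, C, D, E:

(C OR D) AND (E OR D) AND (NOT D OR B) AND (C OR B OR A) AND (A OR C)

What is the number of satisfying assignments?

Split on C, then D.
  C=T, D=T: remaining (A,B,E) ∈ {(F,T,F); (F,T,T); (T,T,F); (T,T,T)} — 4.
  C=T, D=F: remaining (A,B,E) ∈ {(F,F,T); (F,T,T); (T,F,T); (T,T,T)} — 4.
  C=F, D=T: remaining (A,B,E) ∈ {(T,T,F); (T,T,T)} — 2.
  C=F, D=F: a clause becomes empty — 0.
Total: 4 + 4 + 2 + 0 = 10.

10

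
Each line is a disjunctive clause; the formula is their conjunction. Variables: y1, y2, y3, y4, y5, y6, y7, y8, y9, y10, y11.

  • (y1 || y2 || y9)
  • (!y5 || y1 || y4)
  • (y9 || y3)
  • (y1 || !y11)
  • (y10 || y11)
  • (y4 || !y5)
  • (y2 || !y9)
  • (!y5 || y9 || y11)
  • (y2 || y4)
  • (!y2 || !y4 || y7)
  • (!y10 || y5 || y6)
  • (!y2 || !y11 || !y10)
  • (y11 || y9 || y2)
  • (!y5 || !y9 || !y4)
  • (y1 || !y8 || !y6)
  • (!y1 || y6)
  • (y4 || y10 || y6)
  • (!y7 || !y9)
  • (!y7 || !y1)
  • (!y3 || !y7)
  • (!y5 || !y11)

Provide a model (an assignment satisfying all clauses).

Set y1 = True and propagate.
  then y6 is forced to True.
  then y7 is forced to False.
For the remaining variables, y2 = True, y3 = False, y4 = False, y5 = False, y8 = True, y9 = True, y10 = True, y11 = False works.
Check each clause:
  1. (y1 || y2 || y9) — y9 is true.
  2. (y1 || y4 || !y5) — y1 is true.
  3. (y9 || y3) — y9 is true.
  4. (!y11 || y1) — y1 is true.
  5. (y11 || y10) — y10 is true.
  6. (!y5 || y4) — !y5 is true.
  7. (!y9 || y2) — y2 is true.
  8. (!y5 || y11 || y9) — y9 is true.
  9. (y4 || y2) — y2 is true.
  10. (y7 || !y4 || !y2) — !y4 is true.
  11. (!y10 || y5 || y6) — y6 is true.
  12. (!y11 || !y2 || !y10) — !y11 is true.
  13. (y9 || y2 || y11) — y9 is true.
  14. (!y9 || !y4 || !y5) — !y5 is true.
  15. (y1 || !y8 || !y6) — y1 is true.
  16. (!y1 || y6) — y6 is true.
  17. (y4 || y10 || y6) — y10 is true.
  18. (!y9 || !y7) — !y7 is true.
  19. (!y1 || !y7) — !y7 is true.
  20. (!y7 || !y3) — !y7 is true.
  21. (!y11 || !y5) — !y5 is true.

y1=True, y2=True, y3=False, y4=False, y5=False, y6=True, y7=False, y8=True, y9=True, y10=True, y11=False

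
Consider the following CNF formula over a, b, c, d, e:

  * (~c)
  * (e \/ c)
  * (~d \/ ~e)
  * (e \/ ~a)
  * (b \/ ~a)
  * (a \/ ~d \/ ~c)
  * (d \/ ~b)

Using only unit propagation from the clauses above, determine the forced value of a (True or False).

False

(~c) is a unit clause: c = False.
(c \/ e): since c = False, the clause reduces to (e). e = True.
From (~e \/ ~d) and e = True: d = False.
(d \/ ~b): since d = False, the clause reduces to (~b). b = False.
(~a \/ b): since b = False, the clause reduces to (~a). a = False.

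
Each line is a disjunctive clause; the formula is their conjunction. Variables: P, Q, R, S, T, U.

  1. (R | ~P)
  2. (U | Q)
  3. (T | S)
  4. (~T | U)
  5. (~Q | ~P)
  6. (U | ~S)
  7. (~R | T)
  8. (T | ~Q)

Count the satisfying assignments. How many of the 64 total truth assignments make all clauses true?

Case analysis on T and Q:
  T=1, Q=1: remaining (P,R,S,U) ∈ {(0,0,0,1); (0,0,1,1); (0,1,0,1); (0,1,1,1)} — 4.
  T=1, Q=0: S free; 3 ways for (P,R,U) × 2^1 = 6.
  T=0, Q=1: a clause becomes empty — 0.
  T=0, Q=0: remaining (P,R,S,U) ∈ {(0,0,1,1)} — 1.
Total: 4 + 6 + 0 + 1 = 11.

11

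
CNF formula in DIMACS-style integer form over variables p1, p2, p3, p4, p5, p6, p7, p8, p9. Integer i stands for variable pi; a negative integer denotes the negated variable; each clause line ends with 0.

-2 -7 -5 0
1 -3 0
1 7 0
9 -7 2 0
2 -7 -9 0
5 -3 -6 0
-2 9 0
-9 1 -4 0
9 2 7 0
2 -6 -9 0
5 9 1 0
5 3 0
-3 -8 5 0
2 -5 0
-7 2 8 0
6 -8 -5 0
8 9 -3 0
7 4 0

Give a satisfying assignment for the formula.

Pure literal: p1 appears only positively; assign p1 = True.
Branch on p2: take p2 = True.
  then p9 is forced to True.
The remaining clauses are satisfied by p3 = True, p4 = True, p5 = False, p6 = False, p7 = False, p8 = False.
Every clause has at least one true literal under this assignment.

p1=1  p2=1  p3=1  p4=1  p5=0  p6=0  p7=0  p8=0  p9=1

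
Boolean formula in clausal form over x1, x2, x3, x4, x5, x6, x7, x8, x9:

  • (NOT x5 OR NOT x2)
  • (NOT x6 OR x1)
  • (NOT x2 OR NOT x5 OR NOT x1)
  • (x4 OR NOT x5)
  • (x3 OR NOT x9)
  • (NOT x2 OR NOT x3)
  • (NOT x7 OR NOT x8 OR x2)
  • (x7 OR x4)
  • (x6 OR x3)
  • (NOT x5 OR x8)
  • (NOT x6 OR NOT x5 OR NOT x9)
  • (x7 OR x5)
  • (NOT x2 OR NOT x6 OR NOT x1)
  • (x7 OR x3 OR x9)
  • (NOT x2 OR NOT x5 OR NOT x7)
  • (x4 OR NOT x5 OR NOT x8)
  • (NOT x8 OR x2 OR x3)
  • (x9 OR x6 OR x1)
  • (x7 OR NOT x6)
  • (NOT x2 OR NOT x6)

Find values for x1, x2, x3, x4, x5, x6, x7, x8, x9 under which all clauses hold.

Set x1 = False and propagate.
  then x6 is forced to False.
  then x3 is forced to True.
  then x2 is forced to False.
  then x9 is forced to True.
Try x4 = False.
  then x5 is forced to False.
  then x7 is forced to True.
  then x8 is forced to False.
Every clause has at least one true literal under this assignment.
Check each clause:
  1. (NOT x2 OR NOT x5) — NOT x5 is true.
  2. (NOT x6 OR x1) — NOT x6 is true.
  3. (NOT x1 OR NOT x5 OR NOT x2) — NOT x5 is true.
  4. (NOT x5 OR x4) — NOT x5 is true.
  5. (x3 OR NOT x9) — x3 is true.
  6. (NOT x2 OR NOT x3) — NOT x2 is true.
  7. (NOT x8 OR NOT x7 OR x2) — NOT x8 is true.
  8. (x7 OR x4) — x7 is true.
  9. (x6 OR x3) — x3 is true.
  10. (NOT x5 OR x8) — NOT x5 is true.
  11. (NOT x5 OR NOT x9 OR NOT x6) — NOT x6 is true.
  12. (x7 OR x5) — x7 is true.
  13. (NOT x1 OR NOT x2 OR NOT x6) — NOT x6 is true.
  14. (x7 OR x9 OR x3) — x9 is true.
  15. (NOT x7 OR NOT x5 OR NOT x2) — NOT x5 is true.
  16. (x4 OR NOT x5 OR NOT x8) — NOT x8 is true.
  17. (x3 OR NOT x8 OR x2) — NOT x8 is true.
  18. (x6 OR x9 OR x1) — x9 is true.
  19. (NOT x6 OR x7) — NOT x6 is true.
  20. (NOT x6 OR NOT x2) — NOT x6 is true.

x1=False, x2=False, x3=True, x4=False, x5=False, x6=False, x7=True, x8=False, x9=True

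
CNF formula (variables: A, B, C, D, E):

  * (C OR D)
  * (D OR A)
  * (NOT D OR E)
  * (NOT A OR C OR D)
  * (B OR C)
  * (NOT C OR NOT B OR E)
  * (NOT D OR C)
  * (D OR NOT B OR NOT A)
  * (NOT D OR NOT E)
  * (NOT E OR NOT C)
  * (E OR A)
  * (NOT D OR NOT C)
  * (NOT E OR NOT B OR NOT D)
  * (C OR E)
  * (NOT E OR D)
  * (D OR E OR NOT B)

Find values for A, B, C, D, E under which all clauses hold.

Set A = True and propagate.
For the remaining variables, B = False, C = True, D = False, E = False works.
Every clause has at least one true literal under this assignment.

A=T, B=F, C=T, D=F, E=F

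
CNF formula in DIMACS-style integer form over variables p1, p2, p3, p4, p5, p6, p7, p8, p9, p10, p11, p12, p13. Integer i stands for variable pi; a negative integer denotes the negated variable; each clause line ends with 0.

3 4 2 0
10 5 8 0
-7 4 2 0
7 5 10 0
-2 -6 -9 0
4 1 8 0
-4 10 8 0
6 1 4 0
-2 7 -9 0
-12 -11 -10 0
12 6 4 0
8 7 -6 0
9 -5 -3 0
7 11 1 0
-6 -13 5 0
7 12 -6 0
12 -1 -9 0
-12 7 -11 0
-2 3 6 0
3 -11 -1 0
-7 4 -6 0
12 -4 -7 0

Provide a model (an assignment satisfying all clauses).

p1=F, p2=F, p3=T, p4=T, p5=F, p6=F, p7=F, p8=T, p9=T, p10=T, p11=T, p12=F, p13=F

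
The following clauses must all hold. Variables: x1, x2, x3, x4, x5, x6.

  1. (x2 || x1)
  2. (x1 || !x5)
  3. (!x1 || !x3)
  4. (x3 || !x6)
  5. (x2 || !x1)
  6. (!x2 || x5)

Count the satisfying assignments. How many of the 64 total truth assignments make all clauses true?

The models are:
  x1=T x2=T x3=F x4=F x5=T x6=F
  x1=T x2=T x3=F x4=T x5=T x6=F
That's 2 in total.

2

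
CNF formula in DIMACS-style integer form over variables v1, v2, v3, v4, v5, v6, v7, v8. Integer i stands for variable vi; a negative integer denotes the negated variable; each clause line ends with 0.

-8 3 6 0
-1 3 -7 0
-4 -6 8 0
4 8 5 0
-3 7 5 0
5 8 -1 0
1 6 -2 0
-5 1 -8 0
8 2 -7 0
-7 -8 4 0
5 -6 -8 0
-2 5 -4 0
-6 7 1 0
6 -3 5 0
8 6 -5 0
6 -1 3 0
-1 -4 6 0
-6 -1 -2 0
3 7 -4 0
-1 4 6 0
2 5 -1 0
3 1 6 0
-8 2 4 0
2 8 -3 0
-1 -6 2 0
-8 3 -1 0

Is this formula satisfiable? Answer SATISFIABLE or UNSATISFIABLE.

SATISFIABLE

Branch on v1: take v1 = False.
Try v2 = True.
  then v6 is forced to True.
  then v7 is forced to True.
Set v4 = False and propagate.
  then v8 is forced to False.
  then v5 is forced to True.
v3 is now unconstrained; take v3 = False.
So v1=F, v2=T, v3=F, v4=F, v5=T, v6=T, v7=T, v8=F is a satisfying assignment.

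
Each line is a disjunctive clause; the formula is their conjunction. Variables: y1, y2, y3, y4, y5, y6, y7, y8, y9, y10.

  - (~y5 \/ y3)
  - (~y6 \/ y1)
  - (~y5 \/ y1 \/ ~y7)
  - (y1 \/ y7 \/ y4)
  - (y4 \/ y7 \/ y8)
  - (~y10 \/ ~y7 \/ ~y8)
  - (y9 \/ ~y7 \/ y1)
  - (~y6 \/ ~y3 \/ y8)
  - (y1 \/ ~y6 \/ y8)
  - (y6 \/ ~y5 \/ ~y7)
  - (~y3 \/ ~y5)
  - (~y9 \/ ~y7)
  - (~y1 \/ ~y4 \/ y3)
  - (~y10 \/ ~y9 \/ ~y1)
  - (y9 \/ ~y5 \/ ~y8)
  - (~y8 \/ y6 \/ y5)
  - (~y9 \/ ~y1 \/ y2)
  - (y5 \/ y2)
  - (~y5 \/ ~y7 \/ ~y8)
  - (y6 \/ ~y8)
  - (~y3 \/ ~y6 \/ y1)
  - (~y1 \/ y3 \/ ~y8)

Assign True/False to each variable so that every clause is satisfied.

y1 = True  y2 = True  y3 = True  y4 = False  y5 = False  y6 = False  y7 = True  y8 = False  y9 = False  y10 = True

Pure literal: y2 appears only positively; assign y2 = True.
Set y1 = True and propagate.
For the remaining variables, y3 = True, y4 = False, y5 = False, y6 = False, y7 = True, y8 = False, y9 = False, y10 = True works.
Check each clause:
  1. (y3 \/ ~y5) — y3 is true.
  2. (y1 \/ ~y6) — y1 is true.
  3. (y1 \/ ~y7 \/ ~y5) — ~y5 is true.
  4. (y7 \/ y4 \/ y1) — y1 is true.
  5. (y7 \/ y8 \/ y4) — y7 is true.
  6. (~y8 \/ ~y10 \/ ~y7) — ~y8 is true.
  7. (y1 \/ ~y7 \/ y9) — y1 is true.
  8. (~y3 \/ ~y6 \/ y8) — ~y6 is true.
  9. (~y6 \/ y8 \/ y1) — y1 is true.
  10. (~y7 \/ ~y5 \/ y6) — ~y5 is true.
  11. (~y3 \/ ~y5) — ~y5 is true.
  12. (~y9 \/ ~y7) — ~y9 is true.
  13. (y3 \/ ~y4 \/ ~y1) — y3 is true.
  14. (~y1 \/ ~y10 \/ ~y9) — ~y9 is true.
  15. (y9 \/ ~y8 \/ ~y5) — ~y8 is true.
  16. (y6 \/ y5 \/ ~y8) — ~y8 is true.
  17. (~y1 \/ y2 \/ ~y9) — y2 is true.
  18. (y5 \/ y2) — y2 is true.
  19. (~y7 \/ ~y5 \/ ~y8) — ~y8 is true.
  20. (y6 \/ ~y8) — ~y8 is true.
  21. (y1 \/ ~y3 \/ ~y6) — y1 is true.
  22. (~y8 \/ y3 \/ ~y1) — ~y8 is true.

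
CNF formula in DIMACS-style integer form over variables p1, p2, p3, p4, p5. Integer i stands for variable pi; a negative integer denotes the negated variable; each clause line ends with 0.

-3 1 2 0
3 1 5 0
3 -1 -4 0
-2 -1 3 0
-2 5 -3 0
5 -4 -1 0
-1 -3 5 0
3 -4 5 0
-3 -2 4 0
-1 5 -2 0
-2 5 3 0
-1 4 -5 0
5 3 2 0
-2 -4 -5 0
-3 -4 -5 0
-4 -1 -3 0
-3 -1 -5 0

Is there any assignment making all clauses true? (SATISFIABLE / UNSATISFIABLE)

SATISFIABLE

Branch on p1: take p1 = False.
For the remaining variables, p2 = False, p3 = False, p4 = True, p5 = True works.
Every clause has at least one true literal under this assignment.
So p1 = False, p2 = False, p3 = False, p4 = True, p5 = True is a satisfying assignment.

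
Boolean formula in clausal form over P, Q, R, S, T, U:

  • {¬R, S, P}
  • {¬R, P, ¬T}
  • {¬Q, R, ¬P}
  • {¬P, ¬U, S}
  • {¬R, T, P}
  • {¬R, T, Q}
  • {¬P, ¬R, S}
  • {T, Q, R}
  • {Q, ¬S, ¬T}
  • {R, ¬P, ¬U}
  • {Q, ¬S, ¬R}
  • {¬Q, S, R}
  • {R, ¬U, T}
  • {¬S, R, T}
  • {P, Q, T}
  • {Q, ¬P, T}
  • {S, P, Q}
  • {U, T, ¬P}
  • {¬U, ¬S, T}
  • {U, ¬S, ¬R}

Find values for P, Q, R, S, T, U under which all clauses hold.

Set P = True and propagate.
Branch on Q: take Q = False.
  then T is forced to True.
  then S is forced to False.
  then U is forced to False.
  then R is forced to False.
Every clause has at least one true literal under this assignment.
Check each clause:
  1. {P, ¬R, S} — P is true.
  2. {P, ¬R, ¬T} — P is true.
  3. {¬Q, R, ¬P} — ¬Q is true.
  4. {¬U, S, ¬P} — ¬U is true.
  5. {¬R, T, P} — P is true.
  6. {T, Q, ¬R} — T is true.
  7. {S, ¬R, ¬P} — ¬R is true.
  8. {T, Q, R} — T is true.
  9. {¬T, Q, ¬S} — ¬S is true.
  10. {R, ¬U, ¬P} — ¬U is true.
  11. {¬R, Q, ¬S} — ¬S is true.
  12. {¬Q, S, R} — ¬Q is true.
  13. {T, R, ¬U} — ¬U is true.
  14. {T, ¬S, R} — ¬S is true.
  15. {T, Q, P} — P is true.
  16. {T, ¬P, Q} — T is true.
  17. {S, Q, P} — P is true.
  18. {U, ¬P, T} — T is true.
  19. {T, ¬S, ¬U} — ¬U is true.
  20. {¬R, U, ¬S} — ¬S is true.

P = True  Q = False  R = False  S = False  T = True  U = False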